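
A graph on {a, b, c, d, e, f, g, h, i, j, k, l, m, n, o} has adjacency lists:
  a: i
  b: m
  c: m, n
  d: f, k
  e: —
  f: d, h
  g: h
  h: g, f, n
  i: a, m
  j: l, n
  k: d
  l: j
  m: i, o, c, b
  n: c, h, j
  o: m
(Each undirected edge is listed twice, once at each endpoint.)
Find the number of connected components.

2

Component: {e}
Component: {a, b, c, d, f, g, h, i, j, k, l, m, n, o}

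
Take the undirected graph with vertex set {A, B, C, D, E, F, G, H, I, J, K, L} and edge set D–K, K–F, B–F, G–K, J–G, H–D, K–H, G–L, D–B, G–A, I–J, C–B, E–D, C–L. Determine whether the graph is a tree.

No

|V| = 12, |E| = 14.
Connected but with 14 > 11 edges, so it has a cycle and is not a tree.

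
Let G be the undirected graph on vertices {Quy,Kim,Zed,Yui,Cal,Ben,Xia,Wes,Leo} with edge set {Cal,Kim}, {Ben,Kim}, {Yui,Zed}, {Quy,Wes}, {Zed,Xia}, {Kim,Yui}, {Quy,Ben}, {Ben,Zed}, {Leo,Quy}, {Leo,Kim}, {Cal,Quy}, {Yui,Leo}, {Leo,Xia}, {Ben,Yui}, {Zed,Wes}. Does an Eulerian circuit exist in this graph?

Degrees: Quy:4, Kim:4, Zed:4, Yui:4, Cal:2, Ben:4, Xia:2, Wes:2, Leo:4
Every vertex has even degree and the edges form a single connected piece, so an Eulerian circuit exists.

Yes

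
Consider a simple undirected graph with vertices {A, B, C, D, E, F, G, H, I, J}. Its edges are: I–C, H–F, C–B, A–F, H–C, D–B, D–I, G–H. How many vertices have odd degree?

Degrees: A:1, B:2, C:3, D:2, E:0, F:2, G:1, H:3, I:2, J:0
Odd-degree vertices: A, C, G, H.

4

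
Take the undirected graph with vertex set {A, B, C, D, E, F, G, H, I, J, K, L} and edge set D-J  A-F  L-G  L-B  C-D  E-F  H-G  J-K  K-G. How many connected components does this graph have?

Component: {I}
Component: {A, E, F}
Component: {B, C, D, G, H, J, K, L}

3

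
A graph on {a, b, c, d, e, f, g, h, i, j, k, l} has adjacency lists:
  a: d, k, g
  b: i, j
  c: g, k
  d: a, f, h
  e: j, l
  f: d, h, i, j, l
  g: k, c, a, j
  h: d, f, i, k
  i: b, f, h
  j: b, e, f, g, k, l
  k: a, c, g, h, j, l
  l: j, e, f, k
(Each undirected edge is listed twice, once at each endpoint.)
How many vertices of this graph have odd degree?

Degrees: a:3, b:2, c:2, d:3, e:2, f:5, g:4, h:4, i:3, j:6, k:6, l:4
Odd-degree vertices: a, d, f, i.

4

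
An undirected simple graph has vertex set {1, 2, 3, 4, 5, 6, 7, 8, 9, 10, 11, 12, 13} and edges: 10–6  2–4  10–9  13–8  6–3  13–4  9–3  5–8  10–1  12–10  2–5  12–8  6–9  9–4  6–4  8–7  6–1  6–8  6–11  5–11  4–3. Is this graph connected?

Starting from 1 and exploring outward reaches every vertex (1, 6, 10, 8, 4, 9, 3, 11, 12, 13, 7, 5, 2); the graph is connected.

Yes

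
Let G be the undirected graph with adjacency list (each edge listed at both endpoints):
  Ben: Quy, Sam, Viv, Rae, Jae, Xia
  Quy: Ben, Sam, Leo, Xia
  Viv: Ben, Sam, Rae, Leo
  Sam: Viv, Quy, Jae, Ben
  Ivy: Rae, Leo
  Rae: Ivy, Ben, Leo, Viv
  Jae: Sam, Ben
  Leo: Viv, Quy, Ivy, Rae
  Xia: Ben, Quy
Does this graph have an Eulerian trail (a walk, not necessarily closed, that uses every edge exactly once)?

Yes

Degrees: Ben:6, Quy:4, Viv:4, Sam:4, Ivy:2, Rae:4, Jae:2, Leo:4, Xia:2
Odd-degree vertices: none (0 total).
The non-isolated vertices are connected and exactly 0 have odd degree, so an Eulerian trail exists.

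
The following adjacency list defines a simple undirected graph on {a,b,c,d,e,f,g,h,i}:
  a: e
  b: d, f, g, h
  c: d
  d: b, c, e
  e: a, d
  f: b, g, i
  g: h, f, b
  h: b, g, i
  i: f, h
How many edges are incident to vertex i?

2

Neighbors of i: f, h.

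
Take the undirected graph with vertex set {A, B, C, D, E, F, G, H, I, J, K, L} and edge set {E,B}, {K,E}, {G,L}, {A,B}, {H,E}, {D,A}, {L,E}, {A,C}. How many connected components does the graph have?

4

Component: {F}
Component: {I}
Component: {J}
Component: {A, B, C, D, E, G, H, K, L}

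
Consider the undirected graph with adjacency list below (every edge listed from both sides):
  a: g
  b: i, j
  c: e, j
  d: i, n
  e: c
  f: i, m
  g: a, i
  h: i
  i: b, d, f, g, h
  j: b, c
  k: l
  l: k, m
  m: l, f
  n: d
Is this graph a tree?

Yes

|V| = 14, |E| = 13.
It is connected with exactly 13 edges, hence acyclic — it is a tree.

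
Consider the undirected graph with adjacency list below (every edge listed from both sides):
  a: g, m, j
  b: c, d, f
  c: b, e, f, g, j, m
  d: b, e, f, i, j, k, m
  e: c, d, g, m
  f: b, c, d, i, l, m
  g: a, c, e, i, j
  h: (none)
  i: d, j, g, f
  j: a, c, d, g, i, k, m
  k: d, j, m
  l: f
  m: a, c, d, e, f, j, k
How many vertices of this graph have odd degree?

8

Degrees: a:3, b:3, c:6, d:7, e:4, f:6, g:5, h:0, i:4, j:7, k:3, l:1, m:7
Odd-degree vertices: a, b, d, g, j, k, l, m.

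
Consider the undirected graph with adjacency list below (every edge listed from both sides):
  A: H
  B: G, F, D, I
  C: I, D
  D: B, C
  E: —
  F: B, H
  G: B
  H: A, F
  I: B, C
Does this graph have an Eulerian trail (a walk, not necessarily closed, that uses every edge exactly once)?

Yes

Degrees: A:1, B:4, C:2, D:2, E:0, F:2, G:1, H:2, I:2
Odd-degree vertices: A, G (2 total).
With 2 odd-degree vertices and all edges in one connected piece, an Eulerian trail exists (from A to G).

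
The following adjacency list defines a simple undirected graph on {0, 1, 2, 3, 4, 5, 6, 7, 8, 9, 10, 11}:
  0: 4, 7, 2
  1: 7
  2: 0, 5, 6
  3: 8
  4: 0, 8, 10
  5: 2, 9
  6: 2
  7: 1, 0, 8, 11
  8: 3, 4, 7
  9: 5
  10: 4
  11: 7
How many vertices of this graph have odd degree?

Degrees: 0:3, 1:1, 2:3, 3:1, 4:3, 5:2, 6:1, 7:4, 8:3, 9:1, 10:1, 11:1
Odd-degree vertices: 0, 1, 2, 3, 4, 6, 8, 9, 10, 11.

10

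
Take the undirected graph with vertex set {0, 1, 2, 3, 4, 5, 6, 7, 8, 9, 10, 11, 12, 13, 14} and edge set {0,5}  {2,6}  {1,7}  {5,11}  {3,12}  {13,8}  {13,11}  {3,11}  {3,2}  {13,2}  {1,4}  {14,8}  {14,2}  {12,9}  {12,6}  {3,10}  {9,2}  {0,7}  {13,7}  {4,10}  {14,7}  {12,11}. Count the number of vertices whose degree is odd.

Degrees: 0:2, 1:2, 2:5, 3:4, 4:2, 5:2, 6:2, 7:4, 8:2, 9:2, 10:2, 11:4, 12:4, 13:4, 14:3
Odd-degree vertices: 2, 14.

2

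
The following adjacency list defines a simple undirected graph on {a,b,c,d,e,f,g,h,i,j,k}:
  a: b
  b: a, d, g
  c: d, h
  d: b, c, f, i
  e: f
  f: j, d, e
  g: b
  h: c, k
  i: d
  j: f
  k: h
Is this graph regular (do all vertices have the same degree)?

Degrees: a:1, b:3, c:2, d:4, e:1, f:3, g:1, h:2, i:1, j:1, k:1
Degrees are not all equal (e.g. deg(a)=1 but deg(d)=4); not regular.

No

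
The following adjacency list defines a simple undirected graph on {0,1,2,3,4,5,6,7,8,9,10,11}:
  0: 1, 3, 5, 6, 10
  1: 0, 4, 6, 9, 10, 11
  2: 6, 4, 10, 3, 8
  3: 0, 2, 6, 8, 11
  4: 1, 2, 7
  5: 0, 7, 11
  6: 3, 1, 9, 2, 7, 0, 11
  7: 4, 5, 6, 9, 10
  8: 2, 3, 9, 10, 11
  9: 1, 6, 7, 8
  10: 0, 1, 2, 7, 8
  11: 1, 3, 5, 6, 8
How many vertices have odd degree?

10

Degrees: 0:5, 1:6, 2:5, 3:5, 4:3, 5:3, 6:7, 7:5, 8:5, 9:4, 10:5, 11:5
Odd-degree vertices: 0, 2, 3, 4, 5, 6, 7, 8, 10, 11.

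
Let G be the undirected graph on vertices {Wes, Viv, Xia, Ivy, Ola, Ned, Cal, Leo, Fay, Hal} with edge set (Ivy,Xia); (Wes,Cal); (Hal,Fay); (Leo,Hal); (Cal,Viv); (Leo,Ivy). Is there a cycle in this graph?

No

|V| = 10, |E| = 6, number of components = 4.
Since 6 = 10 - 4, the graph is a forest and contains no cycle.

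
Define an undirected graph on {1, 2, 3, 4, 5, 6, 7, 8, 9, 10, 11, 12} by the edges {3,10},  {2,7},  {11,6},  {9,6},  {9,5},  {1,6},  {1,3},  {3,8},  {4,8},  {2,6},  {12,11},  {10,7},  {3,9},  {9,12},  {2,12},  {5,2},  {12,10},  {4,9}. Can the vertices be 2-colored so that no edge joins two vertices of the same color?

Partition the vertices as {3, 4, 5, 6, 7, 12} vs {1, 2, 8, 9, 10, 11}. Each listed edge has one endpoint in each part, so the graph is bipartite.

Yes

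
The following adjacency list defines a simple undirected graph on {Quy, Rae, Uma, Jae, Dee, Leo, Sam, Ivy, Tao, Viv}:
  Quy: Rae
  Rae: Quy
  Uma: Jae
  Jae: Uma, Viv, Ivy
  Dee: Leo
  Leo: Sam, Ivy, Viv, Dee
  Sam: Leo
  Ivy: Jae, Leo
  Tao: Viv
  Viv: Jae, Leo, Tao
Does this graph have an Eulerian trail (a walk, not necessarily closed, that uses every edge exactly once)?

Degrees: Quy:1, Rae:1, Uma:1, Jae:3, Dee:1, Leo:4, Sam:1, Ivy:2, Tao:1, Viv:3
Odd-degree vertices: Quy, Rae, Uma, Jae, Dee, Sam, Tao, Viv (8 total).
With 8 odd-degree vertices (more than two), no single trail can use every edge.

No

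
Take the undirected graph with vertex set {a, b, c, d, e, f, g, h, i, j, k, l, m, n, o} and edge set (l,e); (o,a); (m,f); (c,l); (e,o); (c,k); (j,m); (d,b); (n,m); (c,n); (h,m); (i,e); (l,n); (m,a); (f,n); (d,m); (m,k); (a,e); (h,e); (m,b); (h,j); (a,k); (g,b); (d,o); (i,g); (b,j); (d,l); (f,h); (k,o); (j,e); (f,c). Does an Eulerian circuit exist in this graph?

Yes

Degrees: a:4, b:4, c:4, d:4, e:6, f:4, g:2, h:4, i:2, j:4, k:4, l:4, m:8, n:4, o:4
Every vertex has even degree and the edges form a single connected piece, so an Eulerian circuit exists.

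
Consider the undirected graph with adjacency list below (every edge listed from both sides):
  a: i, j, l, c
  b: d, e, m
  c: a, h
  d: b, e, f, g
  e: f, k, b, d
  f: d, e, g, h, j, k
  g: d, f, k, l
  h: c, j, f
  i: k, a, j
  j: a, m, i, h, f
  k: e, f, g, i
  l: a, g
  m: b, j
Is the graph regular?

Degrees: a:4, b:3, c:2, d:4, e:4, f:6, g:4, h:3, i:3, j:5, k:4, l:2, m:2
Vertex c has degree 2 while f has degree 6, so the graph is not regular.

No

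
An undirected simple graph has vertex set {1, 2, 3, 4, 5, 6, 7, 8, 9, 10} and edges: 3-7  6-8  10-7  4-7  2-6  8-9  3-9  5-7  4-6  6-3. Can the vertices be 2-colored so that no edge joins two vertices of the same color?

Yes

A valid 2-coloring puts {1, 6, 7, 9} on one side and {2, 3, 4, 5, 8, 10} on the other; every edge crosses between the two sides.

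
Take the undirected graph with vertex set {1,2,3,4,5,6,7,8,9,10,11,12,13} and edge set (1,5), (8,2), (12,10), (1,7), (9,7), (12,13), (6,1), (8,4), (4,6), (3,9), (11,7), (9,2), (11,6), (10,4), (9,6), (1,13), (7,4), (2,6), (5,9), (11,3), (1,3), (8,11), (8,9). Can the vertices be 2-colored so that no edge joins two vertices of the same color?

The cycle 9-2-6-9 has length 3, which is odd, so the graph is not bipartite.

No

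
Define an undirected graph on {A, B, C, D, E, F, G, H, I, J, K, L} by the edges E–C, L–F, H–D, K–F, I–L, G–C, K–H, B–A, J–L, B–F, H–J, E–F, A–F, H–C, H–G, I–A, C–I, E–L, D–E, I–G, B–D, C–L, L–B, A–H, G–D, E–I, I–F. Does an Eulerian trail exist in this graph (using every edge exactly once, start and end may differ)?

Yes

Degrees: A:4, B:4, C:5, D:4, E:5, F:6, G:4, H:6, I:6, J:2, K:2, L:6
Odd-degree vertices: C, E (2 total).
The non-isolated vertices are connected and exactly 2 have odd degree, so an Eulerian trail exists (from C to E).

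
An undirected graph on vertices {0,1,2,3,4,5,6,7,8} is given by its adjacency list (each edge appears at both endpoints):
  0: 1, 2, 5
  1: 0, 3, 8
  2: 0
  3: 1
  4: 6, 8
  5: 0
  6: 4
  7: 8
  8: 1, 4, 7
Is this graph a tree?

|V| = 9, |E| = 8.
It is connected with exactly 8 edges, hence acyclic — it is a tree.

Yes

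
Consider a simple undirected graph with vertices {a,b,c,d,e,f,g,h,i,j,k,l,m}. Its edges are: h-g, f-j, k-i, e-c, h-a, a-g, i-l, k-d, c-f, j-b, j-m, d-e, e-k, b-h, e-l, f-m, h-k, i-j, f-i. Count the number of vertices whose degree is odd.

Degrees: a:2, b:2, c:2, d:2, e:4, f:4, g:2, h:4, i:4, j:4, k:4, l:2, m:2
Odd-degree vertices: none.

0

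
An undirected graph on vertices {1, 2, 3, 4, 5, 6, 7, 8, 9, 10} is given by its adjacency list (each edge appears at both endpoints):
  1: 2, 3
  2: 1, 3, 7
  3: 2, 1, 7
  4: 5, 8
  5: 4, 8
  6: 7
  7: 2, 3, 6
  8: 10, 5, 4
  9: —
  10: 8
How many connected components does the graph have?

Component: {9}
Component: {4, 5, 8, 10}
Component: {1, 2, 3, 6, 7}

3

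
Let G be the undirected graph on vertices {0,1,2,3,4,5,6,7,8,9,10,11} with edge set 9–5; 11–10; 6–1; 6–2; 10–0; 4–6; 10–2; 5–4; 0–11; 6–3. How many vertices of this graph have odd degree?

4

Degrees: 0:2, 1:1, 2:2, 3:1, 4:2, 5:2, 6:4, 7:0, 8:0, 9:1, 10:3, 11:2
Odd-degree vertices: 1, 3, 9, 10.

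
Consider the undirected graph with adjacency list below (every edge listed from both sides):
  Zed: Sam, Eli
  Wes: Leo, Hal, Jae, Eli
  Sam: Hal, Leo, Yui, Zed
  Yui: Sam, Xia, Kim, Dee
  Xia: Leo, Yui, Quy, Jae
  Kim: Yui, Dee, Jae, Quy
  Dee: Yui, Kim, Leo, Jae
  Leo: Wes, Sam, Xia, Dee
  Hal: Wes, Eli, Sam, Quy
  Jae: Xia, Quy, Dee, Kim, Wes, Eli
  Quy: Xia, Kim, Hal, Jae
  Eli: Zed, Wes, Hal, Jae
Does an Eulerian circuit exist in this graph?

Yes

Degrees: Zed:2, Wes:4, Sam:4, Yui:4, Xia:4, Kim:4, Dee:4, Leo:4, Hal:4, Jae:6, Quy:4, Eli:4
All degrees are even and the non-isolated vertices are connected — an Eulerian circuit exists.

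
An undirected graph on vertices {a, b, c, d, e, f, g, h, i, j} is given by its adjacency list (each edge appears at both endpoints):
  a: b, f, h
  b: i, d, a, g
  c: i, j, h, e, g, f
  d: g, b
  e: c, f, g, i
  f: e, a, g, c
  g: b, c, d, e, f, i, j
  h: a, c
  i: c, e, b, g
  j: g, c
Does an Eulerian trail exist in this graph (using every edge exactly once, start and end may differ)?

Degrees: a:3, b:4, c:6, d:2, e:4, f:4, g:7, h:2, i:4, j:2
Odd-degree vertices: a, g (2 total).
The non-isolated vertices are connected and exactly 2 have odd degree, so an Eulerian trail exists (from a to g).

Yes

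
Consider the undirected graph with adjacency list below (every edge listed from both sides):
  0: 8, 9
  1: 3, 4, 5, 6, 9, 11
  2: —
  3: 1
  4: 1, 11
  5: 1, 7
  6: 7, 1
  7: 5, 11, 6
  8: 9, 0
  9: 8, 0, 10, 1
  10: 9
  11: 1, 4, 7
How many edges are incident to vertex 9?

Neighbors of 9: 0, 1, 8, 10.

4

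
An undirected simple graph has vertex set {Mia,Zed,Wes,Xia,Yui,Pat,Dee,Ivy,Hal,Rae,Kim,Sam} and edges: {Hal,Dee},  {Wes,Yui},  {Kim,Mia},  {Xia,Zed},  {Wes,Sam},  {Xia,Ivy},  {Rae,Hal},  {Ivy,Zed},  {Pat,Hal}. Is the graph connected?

Component: {Mia, Kim}
Component: {Zed, Xia, Ivy}
Component: {Wes, Yui, Sam}
Component: {Pat, Dee, Hal, Rae}
No edge joins these 4 groups, so the graph is disconnected.

No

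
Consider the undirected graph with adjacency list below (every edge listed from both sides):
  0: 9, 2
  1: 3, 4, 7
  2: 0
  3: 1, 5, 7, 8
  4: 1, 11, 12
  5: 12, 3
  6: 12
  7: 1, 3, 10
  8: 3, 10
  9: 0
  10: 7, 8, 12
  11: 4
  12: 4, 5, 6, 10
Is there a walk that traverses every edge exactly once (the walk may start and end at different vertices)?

No

Degrees: 0:2, 1:3, 2:1, 3:4, 4:3, 5:2, 6:1, 7:3, 8:2, 9:1, 10:3, 11:1, 12:4
Odd-degree vertices: 1, 2, 4, 6, 7, 9, 10, 11 (8 total).
An Eulerian trail requires 0 or 2 odd-degree vertices; here there are 8.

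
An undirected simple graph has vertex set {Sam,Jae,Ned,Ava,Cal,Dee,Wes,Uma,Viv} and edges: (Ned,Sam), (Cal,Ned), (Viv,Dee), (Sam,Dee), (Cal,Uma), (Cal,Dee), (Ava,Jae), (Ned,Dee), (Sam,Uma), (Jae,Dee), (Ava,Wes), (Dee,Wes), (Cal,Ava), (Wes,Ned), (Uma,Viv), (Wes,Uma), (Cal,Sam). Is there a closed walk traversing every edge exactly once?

No

Degrees: Sam:4, Jae:2, Ned:4, Ava:3, Cal:5, Dee:6, Wes:4, Uma:4, Viv:2
Ava, Cal have odd degree; an Eulerian circuit needs every degree to be even, so none exists.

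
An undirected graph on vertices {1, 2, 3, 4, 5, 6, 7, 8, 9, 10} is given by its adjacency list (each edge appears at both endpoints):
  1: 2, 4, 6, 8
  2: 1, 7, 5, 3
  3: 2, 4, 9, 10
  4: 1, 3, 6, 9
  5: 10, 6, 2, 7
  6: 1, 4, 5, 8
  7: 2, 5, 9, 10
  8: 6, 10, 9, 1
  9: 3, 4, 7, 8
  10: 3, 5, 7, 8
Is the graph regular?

Degrees: 1:4, 2:4, 3:4, 4:4, 5:4, 6:4, 7:4, 8:4, 9:4, 10:4
All degrees equal 4; the graph is regular.

Yes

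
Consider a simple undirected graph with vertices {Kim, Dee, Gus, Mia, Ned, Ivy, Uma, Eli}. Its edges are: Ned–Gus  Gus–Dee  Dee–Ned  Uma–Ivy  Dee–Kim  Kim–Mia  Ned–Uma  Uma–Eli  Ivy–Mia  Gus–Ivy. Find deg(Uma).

3

Neighbors of Uma: Ned, Ivy, Eli.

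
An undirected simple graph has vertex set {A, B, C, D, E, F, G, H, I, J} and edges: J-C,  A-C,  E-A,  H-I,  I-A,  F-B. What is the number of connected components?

Component: {D}
Component: {G}
Component: {B, F}
Component: {A, C, E, H, I, J}

4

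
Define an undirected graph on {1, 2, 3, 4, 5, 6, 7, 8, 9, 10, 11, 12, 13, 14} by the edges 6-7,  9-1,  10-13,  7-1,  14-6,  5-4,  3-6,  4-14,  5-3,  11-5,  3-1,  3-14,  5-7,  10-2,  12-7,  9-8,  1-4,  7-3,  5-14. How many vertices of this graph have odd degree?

10

Degrees: 1:4, 2:1, 3:5, 4:3, 5:5, 6:3, 7:5, 8:1, 9:2, 10:2, 11:1, 12:1, 13:1, 14:4
Odd-degree vertices: 2, 3, 4, 5, 6, 7, 8, 11, 12, 13.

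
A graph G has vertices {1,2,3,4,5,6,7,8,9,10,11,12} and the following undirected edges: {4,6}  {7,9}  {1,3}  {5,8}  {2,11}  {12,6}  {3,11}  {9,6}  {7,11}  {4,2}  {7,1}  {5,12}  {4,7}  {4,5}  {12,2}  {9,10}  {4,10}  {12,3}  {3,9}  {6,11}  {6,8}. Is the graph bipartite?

Yes

A valid 2-coloring puts {2, 3, 5, 6, 7, 10} on one side and {1, 4, 8, 9, 11, 12} on the other; every edge crosses between the two sides.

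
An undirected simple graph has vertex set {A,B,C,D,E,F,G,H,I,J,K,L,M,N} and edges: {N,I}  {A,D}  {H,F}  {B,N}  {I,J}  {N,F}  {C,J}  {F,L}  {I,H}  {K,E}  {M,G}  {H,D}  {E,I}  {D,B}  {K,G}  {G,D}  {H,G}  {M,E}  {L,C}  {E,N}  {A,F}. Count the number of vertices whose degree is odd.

Degrees: A:2, B:2, C:2, D:4, E:4, F:4, G:4, H:4, I:4, J:2, K:2, L:2, M:2, N:4
Odd-degree vertices: none.

0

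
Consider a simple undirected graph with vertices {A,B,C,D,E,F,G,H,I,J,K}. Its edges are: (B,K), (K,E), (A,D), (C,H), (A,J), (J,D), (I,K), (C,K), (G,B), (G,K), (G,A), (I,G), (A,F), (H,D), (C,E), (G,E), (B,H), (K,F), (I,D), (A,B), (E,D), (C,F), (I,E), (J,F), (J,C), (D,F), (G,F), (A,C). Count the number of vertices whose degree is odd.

2

Degrees: A:6, B:4, C:6, D:6, E:5, F:6, G:6, H:3, I:4, J:4, K:6
Odd-degree vertices: E, H.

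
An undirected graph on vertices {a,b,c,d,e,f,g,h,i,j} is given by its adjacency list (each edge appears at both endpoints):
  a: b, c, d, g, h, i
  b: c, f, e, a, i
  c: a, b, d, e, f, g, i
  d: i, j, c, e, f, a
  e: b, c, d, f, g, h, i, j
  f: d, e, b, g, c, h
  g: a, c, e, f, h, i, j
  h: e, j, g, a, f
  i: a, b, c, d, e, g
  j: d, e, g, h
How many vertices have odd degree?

4

Degrees: a:6, b:5, c:7, d:6, e:8, f:6, g:7, h:5, i:6, j:4
Odd-degree vertices: b, c, g, h.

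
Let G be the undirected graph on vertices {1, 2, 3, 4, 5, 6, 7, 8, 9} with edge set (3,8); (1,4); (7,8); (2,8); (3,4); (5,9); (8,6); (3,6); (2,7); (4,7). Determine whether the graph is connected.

No

Component: {5, 9}
Component: {1, 2, 3, 4, 6, 7, 8}
No edge joins these 2 groups, so the graph is disconnected.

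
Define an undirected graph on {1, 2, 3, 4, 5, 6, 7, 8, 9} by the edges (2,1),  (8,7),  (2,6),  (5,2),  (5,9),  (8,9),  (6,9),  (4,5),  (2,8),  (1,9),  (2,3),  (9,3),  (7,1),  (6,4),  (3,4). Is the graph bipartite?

Yes

Color {2, 4, 7, 9} black and {1, 3, 5, 6, 8} white. No edge joins two same-colored vertices, so the graph is bipartite.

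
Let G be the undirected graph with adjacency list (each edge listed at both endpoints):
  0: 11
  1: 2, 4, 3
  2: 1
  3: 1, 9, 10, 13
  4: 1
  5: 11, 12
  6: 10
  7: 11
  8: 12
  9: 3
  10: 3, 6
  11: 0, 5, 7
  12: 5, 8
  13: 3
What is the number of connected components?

2

Component: {0, 5, 7, 8, 11, 12}
Component: {1, 2, 3, 4, 6, 9, 10, 13}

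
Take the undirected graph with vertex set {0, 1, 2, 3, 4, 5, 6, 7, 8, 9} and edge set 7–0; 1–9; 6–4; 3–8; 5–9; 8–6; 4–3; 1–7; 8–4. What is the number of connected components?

Component: {2}
Component: {3, 4, 6, 8}
Component: {0, 1, 5, 7, 9}

3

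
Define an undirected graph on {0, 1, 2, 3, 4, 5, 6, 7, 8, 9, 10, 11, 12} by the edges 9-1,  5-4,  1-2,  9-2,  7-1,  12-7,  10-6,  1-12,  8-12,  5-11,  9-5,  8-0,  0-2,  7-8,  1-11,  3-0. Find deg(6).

1

Neighbors of 6: 10.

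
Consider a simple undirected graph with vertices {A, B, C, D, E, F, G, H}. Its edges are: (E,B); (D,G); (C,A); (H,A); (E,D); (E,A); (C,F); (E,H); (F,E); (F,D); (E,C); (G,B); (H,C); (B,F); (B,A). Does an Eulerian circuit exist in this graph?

No

Degrees: A:4, B:4, C:4, D:3, E:6, F:4, G:2, H:3
D, H have odd degree; an Eulerian circuit needs every degree to be even, so none exists.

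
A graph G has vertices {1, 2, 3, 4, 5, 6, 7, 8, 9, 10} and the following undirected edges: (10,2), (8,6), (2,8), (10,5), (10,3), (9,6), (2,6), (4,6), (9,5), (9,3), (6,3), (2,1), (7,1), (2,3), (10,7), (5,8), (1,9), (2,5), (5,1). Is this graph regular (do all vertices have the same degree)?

No

Degrees: 1:4, 2:6, 3:4, 4:1, 5:5, 6:5, 7:2, 8:3, 9:4, 10:4
Degrees are not all equal (e.g. deg(4)=1 but deg(2)=6); not regular.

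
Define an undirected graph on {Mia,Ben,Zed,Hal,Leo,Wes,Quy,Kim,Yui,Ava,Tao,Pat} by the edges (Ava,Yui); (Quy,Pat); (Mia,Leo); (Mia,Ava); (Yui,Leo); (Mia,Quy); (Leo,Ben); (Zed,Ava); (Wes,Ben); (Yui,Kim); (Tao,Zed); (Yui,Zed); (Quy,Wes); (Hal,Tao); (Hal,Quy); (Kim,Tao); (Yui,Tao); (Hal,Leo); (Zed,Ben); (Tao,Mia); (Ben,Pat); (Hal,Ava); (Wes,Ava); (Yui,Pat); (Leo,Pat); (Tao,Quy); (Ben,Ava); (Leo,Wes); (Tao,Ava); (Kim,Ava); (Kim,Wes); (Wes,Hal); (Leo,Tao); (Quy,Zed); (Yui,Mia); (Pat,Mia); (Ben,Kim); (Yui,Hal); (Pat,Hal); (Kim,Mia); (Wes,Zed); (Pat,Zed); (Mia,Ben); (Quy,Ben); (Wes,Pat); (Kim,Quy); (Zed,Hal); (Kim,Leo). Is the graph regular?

Yes

Degrees: Mia:8, Ben:8, Zed:8, Hal:8, Leo:8, Wes:8, Quy:8, Kim:8, Yui:8, Ava:8, Tao:8, Pat:8
All degrees equal 8; the graph is regular.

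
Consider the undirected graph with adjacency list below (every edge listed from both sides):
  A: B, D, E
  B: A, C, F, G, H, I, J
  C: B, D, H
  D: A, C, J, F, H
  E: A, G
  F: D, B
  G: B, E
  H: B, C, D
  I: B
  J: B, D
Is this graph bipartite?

The cycle C-H-D-C has length 3, which is odd, so the graph is not bipartite.

No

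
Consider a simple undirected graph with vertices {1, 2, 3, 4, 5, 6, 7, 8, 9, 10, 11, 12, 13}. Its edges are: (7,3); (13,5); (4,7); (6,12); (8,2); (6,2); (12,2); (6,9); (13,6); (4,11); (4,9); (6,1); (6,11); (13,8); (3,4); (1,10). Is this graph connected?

Starting from 1 and exploring outward reaches every vertex (1, 6, 10, 2, 9, 13, 11, 12, 8, 4, 5, 7, 3); the graph is connected.

Yes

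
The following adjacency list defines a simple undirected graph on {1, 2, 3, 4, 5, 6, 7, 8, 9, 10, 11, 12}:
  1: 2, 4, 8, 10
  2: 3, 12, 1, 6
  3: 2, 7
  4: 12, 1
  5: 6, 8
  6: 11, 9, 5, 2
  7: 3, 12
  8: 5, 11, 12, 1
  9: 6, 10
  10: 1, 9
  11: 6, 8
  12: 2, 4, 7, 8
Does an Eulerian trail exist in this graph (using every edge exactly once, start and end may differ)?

Degrees: 1:4, 2:4, 3:2, 4:2, 5:2, 6:4, 7:2, 8:4, 9:2, 10:2, 11:2, 12:4
Odd-degree vertices: none (0 total).
The non-isolated vertices are connected and exactly 0 have odd degree, so an Eulerian trail exists.

Yes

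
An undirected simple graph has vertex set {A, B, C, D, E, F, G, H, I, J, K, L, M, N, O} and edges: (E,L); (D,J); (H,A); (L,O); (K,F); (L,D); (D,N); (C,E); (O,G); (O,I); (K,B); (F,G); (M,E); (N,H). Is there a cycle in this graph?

|V| = 15, |E| = 14, number of components = 1.
A forest on 15 vertices with 1 component has exactly 14 edges, which matches — so no cycle.

No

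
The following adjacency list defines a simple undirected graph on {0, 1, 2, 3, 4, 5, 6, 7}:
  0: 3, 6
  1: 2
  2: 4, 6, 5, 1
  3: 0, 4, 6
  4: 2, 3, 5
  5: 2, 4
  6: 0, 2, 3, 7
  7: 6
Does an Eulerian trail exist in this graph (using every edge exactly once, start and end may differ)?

No

Degrees: 0:2, 1:1, 2:4, 3:3, 4:3, 5:2, 6:4, 7:1
Odd-degree vertices: 1, 3, 4, 7 (4 total).
An Eulerian trail requires 0 or 2 odd-degree vertices; here there are 4.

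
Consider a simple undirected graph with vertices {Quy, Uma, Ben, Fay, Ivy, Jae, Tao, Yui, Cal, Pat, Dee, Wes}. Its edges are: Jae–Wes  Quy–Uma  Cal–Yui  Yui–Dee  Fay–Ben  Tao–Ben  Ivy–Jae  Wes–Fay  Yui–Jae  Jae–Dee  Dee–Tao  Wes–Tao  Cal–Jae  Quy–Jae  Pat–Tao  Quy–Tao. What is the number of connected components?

1

Component: {Quy, Uma, Ben, Fay, Ivy, Jae, Tao, Yui, Cal, Pat, Dee, Wes}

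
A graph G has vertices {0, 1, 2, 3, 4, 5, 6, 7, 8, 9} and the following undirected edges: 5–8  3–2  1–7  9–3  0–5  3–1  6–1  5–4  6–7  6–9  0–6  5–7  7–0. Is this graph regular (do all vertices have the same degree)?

Degrees: 0:3, 1:3, 2:1, 3:3, 4:1, 5:4, 6:4, 7:4, 8:1, 9:2
Vertex 2 has degree 1 while 5 has degree 4, so the graph is not regular.

No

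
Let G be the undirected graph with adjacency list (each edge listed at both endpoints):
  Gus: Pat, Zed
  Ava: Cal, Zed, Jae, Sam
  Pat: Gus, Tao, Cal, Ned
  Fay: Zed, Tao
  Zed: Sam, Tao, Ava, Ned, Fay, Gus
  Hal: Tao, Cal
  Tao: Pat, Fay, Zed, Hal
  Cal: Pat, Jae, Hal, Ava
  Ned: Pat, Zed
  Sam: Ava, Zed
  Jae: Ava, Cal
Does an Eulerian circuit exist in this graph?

Yes

Degrees: Gus:2, Ava:4, Pat:4, Fay:2, Zed:6, Hal:2, Tao:4, Cal:4, Ned:2, Sam:2, Jae:2
All degrees are even and the non-isolated vertices are connected — an Eulerian circuit exists.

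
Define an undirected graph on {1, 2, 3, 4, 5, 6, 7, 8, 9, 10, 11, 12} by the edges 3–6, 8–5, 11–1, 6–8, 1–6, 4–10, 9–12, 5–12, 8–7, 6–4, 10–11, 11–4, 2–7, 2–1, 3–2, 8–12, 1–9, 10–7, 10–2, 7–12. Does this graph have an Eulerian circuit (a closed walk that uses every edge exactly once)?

No

Degrees: 1:4, 2:4, 3:2, 4:3, 5:2, 6:4, 7:4, 8:4, 9:2, 10:4, 11:3, 12:4
Vertices with odd degree: 4, 11. An Eulerian circuit requires all degrees even.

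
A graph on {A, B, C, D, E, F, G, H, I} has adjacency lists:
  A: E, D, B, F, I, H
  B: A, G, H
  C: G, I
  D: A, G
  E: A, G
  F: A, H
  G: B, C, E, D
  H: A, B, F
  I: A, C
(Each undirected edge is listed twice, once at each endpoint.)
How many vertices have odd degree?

2

Degrees: A:6, B:3, C:2, D:2, E:2, F:2, G:4, H:3, I:2
Odd-degree vertices: B, H.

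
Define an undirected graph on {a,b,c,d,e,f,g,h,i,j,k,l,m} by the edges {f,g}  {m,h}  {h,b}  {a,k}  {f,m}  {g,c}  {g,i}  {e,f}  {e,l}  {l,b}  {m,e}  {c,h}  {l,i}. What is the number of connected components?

4

Component: {d}
Component: {j}
Component: {a, k}
Component: {b, c, e, f, g, h, i, l, m}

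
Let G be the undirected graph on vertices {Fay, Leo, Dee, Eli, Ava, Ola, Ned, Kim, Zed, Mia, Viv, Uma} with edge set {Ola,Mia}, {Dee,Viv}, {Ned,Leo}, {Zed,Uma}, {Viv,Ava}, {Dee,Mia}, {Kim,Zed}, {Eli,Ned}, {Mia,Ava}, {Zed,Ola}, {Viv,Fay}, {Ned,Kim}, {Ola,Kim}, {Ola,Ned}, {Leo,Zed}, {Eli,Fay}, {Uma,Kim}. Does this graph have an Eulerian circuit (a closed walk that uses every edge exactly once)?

Degrees: Fay:2, Leo:2, Dee:2, Eli:2, Ava:2, Ola:4, Ned:4, Kim:4, Zed:4, Mia:3, Viv:3, Uma:2
Vertices with odd degree: Mia, Viv. An Eulerian circuit requires all degrees even.

No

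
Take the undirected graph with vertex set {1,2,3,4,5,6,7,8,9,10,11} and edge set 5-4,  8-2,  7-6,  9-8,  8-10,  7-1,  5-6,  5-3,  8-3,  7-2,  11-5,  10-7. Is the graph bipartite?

Yes

Color {5, 7, 8} black and {1, 2, 3, 4, 6, 9, 10, 11} white. No edge joins two same-colored vertices, so the graph is bipartite.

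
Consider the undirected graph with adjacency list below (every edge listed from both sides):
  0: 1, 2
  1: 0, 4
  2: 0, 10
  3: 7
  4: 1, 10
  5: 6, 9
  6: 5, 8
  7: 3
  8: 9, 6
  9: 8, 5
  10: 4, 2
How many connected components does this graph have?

3

Component: {3, 7}
Component: {5, 6, 8, 9}
Component: {0, 1, 2, 4, 10}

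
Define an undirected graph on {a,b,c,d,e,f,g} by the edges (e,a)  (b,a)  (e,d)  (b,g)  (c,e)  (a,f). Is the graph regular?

No

Degrees: a:3, b:2, c:1, d:1, e:3, f:1, g:1
Degrees are not all equal (e.g. deg(c)=1 but deg(a)=3); not regular.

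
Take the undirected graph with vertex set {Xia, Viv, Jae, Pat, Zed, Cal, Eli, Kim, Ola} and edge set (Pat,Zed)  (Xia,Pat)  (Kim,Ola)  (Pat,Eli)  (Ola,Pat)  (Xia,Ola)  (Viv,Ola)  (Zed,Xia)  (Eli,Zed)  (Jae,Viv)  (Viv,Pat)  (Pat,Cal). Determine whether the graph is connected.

Starting from Xia and exploring outward reaches every vertex (Xia, Pat, Zed, Ola, Eli, Cal, Viv, Kim, Jae); the graph is connected.

Yes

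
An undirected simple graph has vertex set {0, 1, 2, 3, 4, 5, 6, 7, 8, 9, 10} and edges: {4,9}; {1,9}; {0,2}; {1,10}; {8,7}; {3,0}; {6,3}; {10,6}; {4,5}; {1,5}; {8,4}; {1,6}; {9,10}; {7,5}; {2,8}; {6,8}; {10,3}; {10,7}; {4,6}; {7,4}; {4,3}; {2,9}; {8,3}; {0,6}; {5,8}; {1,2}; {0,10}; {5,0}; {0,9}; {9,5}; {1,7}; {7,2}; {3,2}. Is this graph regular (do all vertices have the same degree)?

Yes

Degrees: 0:6, 1:6, 2:6, 3:6, 4:6, 5:6, 6:6, 7:6, 8:6, 9:6, 10:6
All degrees equal 6; the graph is regular.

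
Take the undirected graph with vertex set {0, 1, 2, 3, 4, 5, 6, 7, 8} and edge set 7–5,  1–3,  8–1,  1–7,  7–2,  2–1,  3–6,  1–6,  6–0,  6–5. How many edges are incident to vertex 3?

2

Neighbors of 3: 1, 6.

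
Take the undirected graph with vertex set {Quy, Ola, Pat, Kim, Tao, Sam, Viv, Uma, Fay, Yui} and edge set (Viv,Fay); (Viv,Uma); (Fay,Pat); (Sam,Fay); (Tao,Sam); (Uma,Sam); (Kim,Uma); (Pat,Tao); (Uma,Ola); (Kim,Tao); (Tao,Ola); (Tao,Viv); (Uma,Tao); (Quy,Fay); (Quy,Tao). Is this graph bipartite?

Sam-Uma-Tao-Sam is an odd cycle (length 3), and a bipartite graph can contain only even cycles.

No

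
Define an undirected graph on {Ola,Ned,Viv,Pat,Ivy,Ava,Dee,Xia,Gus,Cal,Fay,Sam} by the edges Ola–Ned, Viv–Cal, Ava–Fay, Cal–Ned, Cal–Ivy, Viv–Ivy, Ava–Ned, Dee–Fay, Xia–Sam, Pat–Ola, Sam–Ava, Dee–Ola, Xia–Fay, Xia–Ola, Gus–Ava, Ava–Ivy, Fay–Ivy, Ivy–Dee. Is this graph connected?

Yes

A breadth-first search from Ola visits Ola, Xia, Pat, Ned, Dee, Sam, Fay, Cal, Ava, Ivy, Viv, Gus — all 12 vertices — so the graph is connected.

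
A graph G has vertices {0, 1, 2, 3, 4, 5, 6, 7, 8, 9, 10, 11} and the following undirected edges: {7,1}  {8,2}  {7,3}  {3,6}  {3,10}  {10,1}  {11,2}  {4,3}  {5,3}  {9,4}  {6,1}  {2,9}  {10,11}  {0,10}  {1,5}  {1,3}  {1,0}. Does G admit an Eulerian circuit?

No

Degrees: 0:2, 1:6, 2:3, 3:6, 4:2, 5:2, 6:2, 7:2, 8:1, 9:2, 10:4, 11:2
2, 8 have odd degree; an Eulerian circuit needs every degree to be even, so none exists.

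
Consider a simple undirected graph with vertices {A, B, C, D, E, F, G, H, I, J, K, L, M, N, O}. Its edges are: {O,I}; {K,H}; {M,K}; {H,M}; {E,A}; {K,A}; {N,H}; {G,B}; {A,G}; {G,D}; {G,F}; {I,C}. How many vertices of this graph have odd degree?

10

Degrees: A:3, B:1, C:1, D:1, E:1, F:1, G:4, H:3, I:2, J:0, K:3, L:0, M:2, N:1, O:1
Odd-degree vertices: A, B, C, D, E, F, H, K, N, O.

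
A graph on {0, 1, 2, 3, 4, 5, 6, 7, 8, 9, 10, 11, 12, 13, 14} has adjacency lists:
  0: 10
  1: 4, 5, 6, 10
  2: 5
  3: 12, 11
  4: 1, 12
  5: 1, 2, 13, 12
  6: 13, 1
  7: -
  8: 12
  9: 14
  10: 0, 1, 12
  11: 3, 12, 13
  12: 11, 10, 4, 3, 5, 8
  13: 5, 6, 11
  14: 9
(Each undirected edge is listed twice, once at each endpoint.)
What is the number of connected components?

Component: {7}
Component: {9, 14}
Component: {0, 1, 2, 3, 4, 5, 6, 8, 10, 11, 12, 13}

3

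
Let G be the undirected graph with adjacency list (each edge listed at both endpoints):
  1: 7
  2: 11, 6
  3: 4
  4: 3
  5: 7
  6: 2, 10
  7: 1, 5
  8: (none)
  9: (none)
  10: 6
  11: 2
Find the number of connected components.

5

Component: {8}
Component: {9}
Component: {3, 4}
Component: {1, 5, 7}
Component: {2, 6, 10, 11}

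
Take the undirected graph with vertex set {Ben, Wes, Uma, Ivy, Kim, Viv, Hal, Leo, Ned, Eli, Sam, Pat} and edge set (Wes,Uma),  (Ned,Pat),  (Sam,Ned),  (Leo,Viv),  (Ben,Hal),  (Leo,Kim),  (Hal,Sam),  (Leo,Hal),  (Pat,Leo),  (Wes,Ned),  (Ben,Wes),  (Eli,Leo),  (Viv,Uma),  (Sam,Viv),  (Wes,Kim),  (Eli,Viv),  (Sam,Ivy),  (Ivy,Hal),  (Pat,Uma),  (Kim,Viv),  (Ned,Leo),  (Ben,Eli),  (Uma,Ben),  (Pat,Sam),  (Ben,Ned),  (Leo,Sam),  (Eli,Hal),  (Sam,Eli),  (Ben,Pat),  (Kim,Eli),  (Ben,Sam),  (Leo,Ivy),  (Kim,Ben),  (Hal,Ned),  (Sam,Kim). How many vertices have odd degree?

4

Degrees: Ben:8, Wes:4, Uma:4, Ivy:3, Kim:6, Viv:5, Hal:6, Leo:8, Ned:6, Eli:6, Sam:9, Pat:5
Odd-degree vertices: Ivy, Viv, Sam, Pat.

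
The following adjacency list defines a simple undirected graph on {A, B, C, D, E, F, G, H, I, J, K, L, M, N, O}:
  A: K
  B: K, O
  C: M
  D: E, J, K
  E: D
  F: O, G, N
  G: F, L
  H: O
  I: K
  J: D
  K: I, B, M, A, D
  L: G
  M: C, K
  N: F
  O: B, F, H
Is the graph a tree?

Yes

|V| = 15, |E| = 14.
Connected and |E| = |V| - 1, which characterizes a tree.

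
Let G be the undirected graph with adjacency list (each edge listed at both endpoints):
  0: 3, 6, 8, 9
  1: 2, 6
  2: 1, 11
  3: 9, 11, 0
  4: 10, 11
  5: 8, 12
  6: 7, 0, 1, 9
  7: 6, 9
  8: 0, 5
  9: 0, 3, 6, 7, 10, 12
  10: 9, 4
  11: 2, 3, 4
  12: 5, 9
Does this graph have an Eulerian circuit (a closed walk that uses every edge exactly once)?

No

Degrees: 0:4, 1:2, 2:2, 3:3, 4:2, 5:2, 6:4, 7:2, 8:2, 9:6, 10:2, 11:3, 12:2
3, 11 have odd degree; an Eulerian circuit needs every degree to be even, so none exists.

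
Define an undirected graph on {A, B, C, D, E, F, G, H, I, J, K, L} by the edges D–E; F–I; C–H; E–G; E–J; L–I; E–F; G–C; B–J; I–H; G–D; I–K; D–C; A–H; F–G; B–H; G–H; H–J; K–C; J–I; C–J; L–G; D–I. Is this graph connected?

Yes

A breadth-first search from A visits A, H, I, C, G, B, J, D, L, F, K, E — all 12 vertices — so the graph is connected.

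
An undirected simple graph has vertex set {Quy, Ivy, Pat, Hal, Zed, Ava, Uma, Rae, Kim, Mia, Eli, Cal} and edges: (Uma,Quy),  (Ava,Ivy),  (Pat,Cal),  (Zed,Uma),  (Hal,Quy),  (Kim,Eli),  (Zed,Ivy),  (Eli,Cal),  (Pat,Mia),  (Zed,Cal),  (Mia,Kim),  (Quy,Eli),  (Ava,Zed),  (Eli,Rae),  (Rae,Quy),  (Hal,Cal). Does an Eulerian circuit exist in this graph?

Yes

Degrees: Quy:4, Ivy:2, Pat:2, Hal:2, Zed:4, Ava:2, Uma:2, Rae:2, Kim:2, Mia:2, Eli:4, Cal:4
All degrees are even and the non-isolated vertices are connected — an Eulerian circuit exists.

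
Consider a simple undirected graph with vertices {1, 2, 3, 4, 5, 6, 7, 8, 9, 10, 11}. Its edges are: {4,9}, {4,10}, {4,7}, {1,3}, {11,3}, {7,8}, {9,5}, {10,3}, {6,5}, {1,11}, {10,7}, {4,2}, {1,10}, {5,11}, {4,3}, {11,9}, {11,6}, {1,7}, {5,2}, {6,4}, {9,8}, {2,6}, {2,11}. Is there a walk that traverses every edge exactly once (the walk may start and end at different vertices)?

Yes

Degrees: 1:4, 2:4, 3:4, 4:6, 5:4, 6:4, 7:4, 8:2, 9:4, 10:4, 11:6
Odd-degree vertices: none (0 total).
With 0 odd-degree vertices and all edges in one connected piece, an Eulerian trail exists.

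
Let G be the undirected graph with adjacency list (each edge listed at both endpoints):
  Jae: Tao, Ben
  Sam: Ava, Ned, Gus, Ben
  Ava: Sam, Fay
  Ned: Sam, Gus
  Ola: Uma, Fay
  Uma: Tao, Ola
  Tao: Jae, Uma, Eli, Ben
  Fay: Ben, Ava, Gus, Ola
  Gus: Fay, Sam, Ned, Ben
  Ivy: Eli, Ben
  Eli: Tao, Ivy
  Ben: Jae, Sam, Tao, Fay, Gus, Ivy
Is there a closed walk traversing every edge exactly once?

Yes

Degrees: Jae:2, Sam:4, Ava:2, Ned:2, Ola:2, Uma:2, Tao:4, Fay:4, Gus:4, Ivy:2, Eli:2, Ben:6
All degrees are even and the non-isolated vertices are connected — an Eulerian circuit exists.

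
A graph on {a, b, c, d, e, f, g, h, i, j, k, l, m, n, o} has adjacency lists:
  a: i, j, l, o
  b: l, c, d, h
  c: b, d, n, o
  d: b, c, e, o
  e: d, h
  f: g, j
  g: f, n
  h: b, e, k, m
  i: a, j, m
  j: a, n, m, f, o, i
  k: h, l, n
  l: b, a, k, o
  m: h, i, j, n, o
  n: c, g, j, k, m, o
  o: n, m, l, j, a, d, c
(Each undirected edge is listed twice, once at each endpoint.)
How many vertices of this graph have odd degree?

Degrees: a:4, b:4, c:4, d:4, e:2, f:2, g:2, h:4, i:3, j:6, k:3, l:4, m:5, n:6, o:7
Odd-degree vertices: i, k, m, o.

4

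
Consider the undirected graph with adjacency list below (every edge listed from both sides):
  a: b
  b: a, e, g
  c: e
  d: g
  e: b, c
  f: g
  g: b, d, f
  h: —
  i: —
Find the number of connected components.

Component: {h}
Component: {i}
Component: {a, b, c, d, e, f, g}

3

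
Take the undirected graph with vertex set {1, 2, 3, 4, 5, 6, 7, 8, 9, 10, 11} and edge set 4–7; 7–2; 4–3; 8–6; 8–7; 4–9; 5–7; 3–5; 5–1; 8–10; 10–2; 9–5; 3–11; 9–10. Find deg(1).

1

Neighbors of 1: 5.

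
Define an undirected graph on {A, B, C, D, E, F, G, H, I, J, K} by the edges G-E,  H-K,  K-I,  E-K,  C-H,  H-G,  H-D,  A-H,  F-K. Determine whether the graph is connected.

No

Component: {B}
Component: {J}
Component: {A, C, D, E, F, G, H, I, K}
There are 3 separate components, so the graph is not connected.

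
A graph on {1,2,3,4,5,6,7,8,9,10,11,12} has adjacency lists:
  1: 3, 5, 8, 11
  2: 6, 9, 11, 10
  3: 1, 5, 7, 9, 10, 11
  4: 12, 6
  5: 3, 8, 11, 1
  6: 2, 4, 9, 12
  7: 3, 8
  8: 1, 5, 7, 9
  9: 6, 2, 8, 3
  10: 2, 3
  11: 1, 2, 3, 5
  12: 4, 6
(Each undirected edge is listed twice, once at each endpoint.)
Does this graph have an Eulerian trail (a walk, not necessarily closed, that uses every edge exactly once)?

Degrees: 1:4, 2:4, 3:6, 4:2, 5:4, 6:4, 7:2, 8:4, 9:4, 10:2, 11:4, 12:2
Odd-degree vertices: none (0 total).
With 0 odd-degree vertices and all edges in one connected piece, an Eulerian trail exists.

Yes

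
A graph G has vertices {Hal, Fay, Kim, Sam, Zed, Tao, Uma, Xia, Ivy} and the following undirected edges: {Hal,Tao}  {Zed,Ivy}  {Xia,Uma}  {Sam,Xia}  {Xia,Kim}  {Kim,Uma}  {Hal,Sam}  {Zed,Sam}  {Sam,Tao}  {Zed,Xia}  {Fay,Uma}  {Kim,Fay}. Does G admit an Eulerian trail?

No

Degrees: Hal:2, Fay:2, Kim:3, Sam:4, Zed:3, Tao:2, Uma:3, Xia:4, Ivy:1
Odd-degree vertices: Kim, Zed, Uma, Ivy (4 total).
An Eulerian trail requires 0 or 2 odd-degree vertices; here there are 4.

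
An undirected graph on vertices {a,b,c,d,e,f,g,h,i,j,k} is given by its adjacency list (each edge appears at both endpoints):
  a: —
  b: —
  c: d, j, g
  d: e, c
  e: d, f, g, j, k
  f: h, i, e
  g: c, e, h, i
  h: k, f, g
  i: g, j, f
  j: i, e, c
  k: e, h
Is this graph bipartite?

A valid 2-coloring puts {a, b, d, f, g, j, k} on one side and {c, e, h, i} on the other; every edge crosses between the two sides.

Yes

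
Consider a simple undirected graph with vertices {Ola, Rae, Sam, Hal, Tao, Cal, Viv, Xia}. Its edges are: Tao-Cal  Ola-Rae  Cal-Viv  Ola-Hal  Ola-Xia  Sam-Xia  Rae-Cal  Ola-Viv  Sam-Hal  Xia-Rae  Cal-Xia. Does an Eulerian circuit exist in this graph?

Degrees: Ola:4, Rae:3, Sam:2, Hal:2, Tao:1, Cal:4, Viv:2, Xia:4
Vertices with odd degree: Rae, Tao. An Eulerian circuit requires all degrees even.

No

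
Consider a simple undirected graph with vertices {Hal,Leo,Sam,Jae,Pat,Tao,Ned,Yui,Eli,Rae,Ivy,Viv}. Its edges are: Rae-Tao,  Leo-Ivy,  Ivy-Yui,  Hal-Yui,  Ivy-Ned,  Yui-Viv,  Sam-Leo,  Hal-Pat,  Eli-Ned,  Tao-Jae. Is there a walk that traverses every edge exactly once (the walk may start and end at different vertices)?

No

Degrees: Hal:2, Leo:2, Sam:1, Jae:1, Pat:1, Tao:2, Ned:2, Yui:3, Eli:1, Rae:1, Ivy:3, Viv:1
Odd-degree vertices: Sam, Jae, Pat, Yui, Eli, Rae, Ivy, Viv (8 total).
An Eulerian trail requires 0 or 2 odd-degree vertices; here there are 8.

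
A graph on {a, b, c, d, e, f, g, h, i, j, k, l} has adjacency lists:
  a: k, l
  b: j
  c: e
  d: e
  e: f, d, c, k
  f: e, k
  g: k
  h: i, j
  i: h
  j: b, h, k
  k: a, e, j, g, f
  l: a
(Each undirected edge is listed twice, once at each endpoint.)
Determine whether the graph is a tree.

|V| = 12, |E| = 12.
A tree on 12 vertices has exactly 11 edges; this graph has 12, so it contains a cycle and is not a tree.

No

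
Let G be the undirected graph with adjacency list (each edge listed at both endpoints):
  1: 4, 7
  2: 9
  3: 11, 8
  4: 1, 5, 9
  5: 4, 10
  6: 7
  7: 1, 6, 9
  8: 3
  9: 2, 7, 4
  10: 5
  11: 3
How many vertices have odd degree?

Degrees: 1:2, 2:1, 3:2, 4:3, 5:2, 6:1, 7:3, 8:1, 9:3, 10:1, 11:1
Odd-degree vertices: 2, 4, 6, 7, 8, 9, 10, 11.

8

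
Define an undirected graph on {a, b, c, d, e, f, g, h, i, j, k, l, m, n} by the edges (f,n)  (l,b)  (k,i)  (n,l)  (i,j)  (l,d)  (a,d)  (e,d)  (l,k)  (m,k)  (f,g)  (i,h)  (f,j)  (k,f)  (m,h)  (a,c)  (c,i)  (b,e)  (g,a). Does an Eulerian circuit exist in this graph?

Degrees: a:3, b:2, c:2, d:3, e:2, f:4, g:2, h:2, i:4, j:2, k:4, l:4, m:2, n:2
Vertices with odd degree: a, d. An Eulerian circuit requires all degrees even.

No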